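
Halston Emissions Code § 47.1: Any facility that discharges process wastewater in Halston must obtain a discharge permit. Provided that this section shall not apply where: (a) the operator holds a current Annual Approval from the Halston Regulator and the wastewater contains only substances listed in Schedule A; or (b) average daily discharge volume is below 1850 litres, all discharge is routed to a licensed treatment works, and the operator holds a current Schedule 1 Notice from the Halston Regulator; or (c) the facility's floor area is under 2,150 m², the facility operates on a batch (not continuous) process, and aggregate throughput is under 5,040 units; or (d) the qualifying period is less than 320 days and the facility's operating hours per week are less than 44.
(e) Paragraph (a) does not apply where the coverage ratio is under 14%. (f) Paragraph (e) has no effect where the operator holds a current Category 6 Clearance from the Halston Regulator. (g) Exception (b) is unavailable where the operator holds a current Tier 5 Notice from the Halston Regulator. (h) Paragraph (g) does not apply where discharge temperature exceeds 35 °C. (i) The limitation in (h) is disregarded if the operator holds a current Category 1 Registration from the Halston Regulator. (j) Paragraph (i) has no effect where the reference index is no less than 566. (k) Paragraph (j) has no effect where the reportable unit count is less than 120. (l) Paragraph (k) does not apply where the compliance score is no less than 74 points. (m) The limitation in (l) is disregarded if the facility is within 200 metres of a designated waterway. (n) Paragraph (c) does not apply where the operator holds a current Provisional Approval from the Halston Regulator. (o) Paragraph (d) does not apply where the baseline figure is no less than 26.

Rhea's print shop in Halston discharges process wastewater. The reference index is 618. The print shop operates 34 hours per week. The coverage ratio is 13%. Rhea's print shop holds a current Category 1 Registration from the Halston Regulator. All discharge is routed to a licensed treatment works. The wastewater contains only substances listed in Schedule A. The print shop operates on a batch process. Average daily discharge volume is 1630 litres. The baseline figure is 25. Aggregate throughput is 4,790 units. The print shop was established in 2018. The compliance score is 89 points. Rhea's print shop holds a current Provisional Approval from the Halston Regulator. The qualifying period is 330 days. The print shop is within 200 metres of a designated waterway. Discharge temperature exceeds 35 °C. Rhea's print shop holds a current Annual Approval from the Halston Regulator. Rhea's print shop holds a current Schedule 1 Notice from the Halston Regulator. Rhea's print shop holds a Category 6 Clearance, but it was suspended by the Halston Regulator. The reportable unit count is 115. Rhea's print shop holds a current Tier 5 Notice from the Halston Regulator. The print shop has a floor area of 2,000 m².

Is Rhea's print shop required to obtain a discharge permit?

Yes — Rhea's print shop must obtain a discharge permit.

Exception (a) is satisfied on its face — a current Annual Approval is held; the wastewater is Schedule-A-only. However, paragraphs (e)–(f) must be considered: (e) is triggered — the coverage ratio is 13%, under the 14% limit. (f) is not triggered (there is no Category 6 Clearance in force), so (e) stands. So (a) is unavailable.
All of (b)'s requirements are met (average daily discharge volume is 1630 litres, below the 1850 litres limit; discharge is routed to a licensed treatment works; a current Schedule 1 Notice is held). But applying paragraphs (g)–(m): (g) operates against (b): a current Tier 5 Notice is held. (h) applies (discharge temperature exceeds 35 °C), but is itself disapplied by (i): (i) operates against (h): a current Category 1 Registration is held. (j) is triggered (the reference index is 618, meeting the 566 threshold), but is overridden by (k): (k) is triggered — the reportable unit count is 115, less than the 120 limit. (l) would limit (k) — the compliance score is 89 points, meeting the 74 points threshold — but (m) sets (l) aside: (m) operates against (l): the print shop is within 200 m of a designated waterway. (b) is therefore removed.
Exception (c): the facility's floor area is 2,000 m², under the 2,150 m² limit; the facility operates on a batch process; aggregate throughput is 4,790 units, under the 5,040 units limit — every condition holds. But applying paragraph (n): (n) operates against (c): a current Provisional Approval is held. Exception (c) does not apply.
Exception (d) requires that the qualifying period is less than 320 days; but the qualifying period is 330 days, not less than 320 days, so (d) is unavailable.
None of the exceptions is available; § 47.1 applies in full.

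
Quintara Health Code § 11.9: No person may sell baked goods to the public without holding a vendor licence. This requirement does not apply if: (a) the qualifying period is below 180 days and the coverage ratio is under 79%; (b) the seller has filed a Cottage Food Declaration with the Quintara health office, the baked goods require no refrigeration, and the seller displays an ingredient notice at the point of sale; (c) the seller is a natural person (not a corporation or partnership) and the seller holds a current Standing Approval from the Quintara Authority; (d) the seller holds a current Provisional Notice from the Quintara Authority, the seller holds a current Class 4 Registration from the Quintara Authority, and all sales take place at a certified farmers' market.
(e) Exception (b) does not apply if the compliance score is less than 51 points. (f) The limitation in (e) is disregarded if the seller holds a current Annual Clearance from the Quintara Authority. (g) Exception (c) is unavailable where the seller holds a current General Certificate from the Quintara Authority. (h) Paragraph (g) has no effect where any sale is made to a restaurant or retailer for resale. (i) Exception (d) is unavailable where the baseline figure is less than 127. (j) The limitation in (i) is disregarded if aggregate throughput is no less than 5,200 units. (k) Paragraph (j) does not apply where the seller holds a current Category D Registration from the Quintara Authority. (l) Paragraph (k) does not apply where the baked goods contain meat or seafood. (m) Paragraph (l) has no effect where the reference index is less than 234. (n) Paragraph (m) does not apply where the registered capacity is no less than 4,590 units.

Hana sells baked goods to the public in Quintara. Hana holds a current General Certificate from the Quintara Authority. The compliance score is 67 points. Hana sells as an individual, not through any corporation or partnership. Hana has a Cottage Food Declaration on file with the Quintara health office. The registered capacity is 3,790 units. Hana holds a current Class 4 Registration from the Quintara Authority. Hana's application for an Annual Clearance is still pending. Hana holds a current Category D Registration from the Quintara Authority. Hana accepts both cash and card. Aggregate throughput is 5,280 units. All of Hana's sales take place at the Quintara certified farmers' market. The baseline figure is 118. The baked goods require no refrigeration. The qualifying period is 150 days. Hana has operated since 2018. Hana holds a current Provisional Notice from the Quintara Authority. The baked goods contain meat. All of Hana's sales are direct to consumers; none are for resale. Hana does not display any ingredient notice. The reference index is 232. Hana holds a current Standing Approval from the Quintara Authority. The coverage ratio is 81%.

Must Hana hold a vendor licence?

Yes — Hana must hold a vendor licence.

Exception (a) does not apply: the coverage ratio is 81%, not under 79%.
Exception (b) does not apply: no ingredient notice is displayed.
All of (c)'s requirements are met (the seller is a natural person; a current Standing Approval is held). However, paragraphs (g)–(h) must be considered: (g) applies — a current General Certificate is held. (h), which would lift (g), does not operate here — no sales are for resale. Exception (c) does not apply.
All of (d)'s requirements are met (a current Provisional Notice is held; a current Class 4 Registration is held; all sales are at a certified farmers' market). But: (i) operates against (d): the baseline figure is 118, less than the 127 limit. (j) would limit (i) — aggregate throughput is 5,280 units, meeting the 5,200 units threshold — but (k) sets (j) aside: (k) applies — a current Category D Registration is held. (l) would limit (k) — the baked goods contain meat — but (m) sets (l) aside: (m) operates against (l): the reference index is 232, less than the 234 limit. (n) does not operate here (the registered capacity is 3,790 units, short of 4,590 units), so (m) stands. (d) is therefore removed.
Every exception is unavailable, so the rule governs.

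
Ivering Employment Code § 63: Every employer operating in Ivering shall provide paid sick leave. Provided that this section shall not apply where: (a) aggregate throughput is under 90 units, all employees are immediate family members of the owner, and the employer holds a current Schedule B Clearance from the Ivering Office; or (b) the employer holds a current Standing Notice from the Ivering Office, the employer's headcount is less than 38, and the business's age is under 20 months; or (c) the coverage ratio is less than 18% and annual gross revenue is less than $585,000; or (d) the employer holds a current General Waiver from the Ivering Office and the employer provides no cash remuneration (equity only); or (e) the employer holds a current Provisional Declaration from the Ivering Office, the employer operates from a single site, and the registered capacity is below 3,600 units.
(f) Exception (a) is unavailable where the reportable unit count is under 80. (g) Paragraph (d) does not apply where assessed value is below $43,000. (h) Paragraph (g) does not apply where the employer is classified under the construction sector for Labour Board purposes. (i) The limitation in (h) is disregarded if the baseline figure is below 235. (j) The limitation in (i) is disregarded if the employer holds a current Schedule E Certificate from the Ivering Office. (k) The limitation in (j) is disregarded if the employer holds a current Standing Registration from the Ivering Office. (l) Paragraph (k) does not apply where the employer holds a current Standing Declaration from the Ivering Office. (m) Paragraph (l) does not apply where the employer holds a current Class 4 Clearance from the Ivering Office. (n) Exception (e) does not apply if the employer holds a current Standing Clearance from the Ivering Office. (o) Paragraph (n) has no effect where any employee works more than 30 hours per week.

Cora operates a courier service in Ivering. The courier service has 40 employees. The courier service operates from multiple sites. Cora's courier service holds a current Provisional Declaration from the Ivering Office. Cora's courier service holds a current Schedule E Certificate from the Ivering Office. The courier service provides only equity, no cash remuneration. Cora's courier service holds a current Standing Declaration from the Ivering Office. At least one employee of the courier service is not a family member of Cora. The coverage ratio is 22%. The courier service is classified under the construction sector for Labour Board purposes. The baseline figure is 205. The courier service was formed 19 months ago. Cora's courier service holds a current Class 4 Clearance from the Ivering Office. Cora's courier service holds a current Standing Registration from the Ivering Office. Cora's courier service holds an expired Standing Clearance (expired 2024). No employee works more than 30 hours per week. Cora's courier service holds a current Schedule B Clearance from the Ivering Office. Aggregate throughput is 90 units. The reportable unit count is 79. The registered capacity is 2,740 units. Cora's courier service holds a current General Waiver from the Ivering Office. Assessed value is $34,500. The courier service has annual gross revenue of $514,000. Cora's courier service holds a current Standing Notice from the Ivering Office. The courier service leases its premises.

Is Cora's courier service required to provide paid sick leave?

Exception (a) requires that aggregate throughput is under 90 units; but aggregate throughput is 90 units, not under 90 units, so (a) is unavailable.
Exception (b) fails — the employer's headcount is 40, not less than 38.
Exception (c) fails — the coverage ratio is 22%, not less than 18%.
Exception (d) is satisfied on its face — a current General Waiver is held; remuneration is equity-only. But applying paragraphs (g)–(m): (g) operates — assessed value is $34,500, below the $43,000 limit. (h) applies (the courier service is classified under the construction sector), but yields to (i): (i) is engaged — the baseline figure is 205, below the 235 limit. (j) would limit (i) — a current Schedule E Certificate is held — but (k) sets (j) aside: (k) applies — a current Standing Registration is held. (l) would limit (k) — a current Standing Declaration is held — but (m) sets (l) aside: (m) operates against (l): a current Class 4 Clearance is held. Exception (d) does not apply.
Exception (e) requires that the employer operates from a single site; but the employer operates from multiple sites, so (e) is unavailable.
Every exception is unavailable, so the rule governs.

Yes — Cora's courier service must provide paid sick leave.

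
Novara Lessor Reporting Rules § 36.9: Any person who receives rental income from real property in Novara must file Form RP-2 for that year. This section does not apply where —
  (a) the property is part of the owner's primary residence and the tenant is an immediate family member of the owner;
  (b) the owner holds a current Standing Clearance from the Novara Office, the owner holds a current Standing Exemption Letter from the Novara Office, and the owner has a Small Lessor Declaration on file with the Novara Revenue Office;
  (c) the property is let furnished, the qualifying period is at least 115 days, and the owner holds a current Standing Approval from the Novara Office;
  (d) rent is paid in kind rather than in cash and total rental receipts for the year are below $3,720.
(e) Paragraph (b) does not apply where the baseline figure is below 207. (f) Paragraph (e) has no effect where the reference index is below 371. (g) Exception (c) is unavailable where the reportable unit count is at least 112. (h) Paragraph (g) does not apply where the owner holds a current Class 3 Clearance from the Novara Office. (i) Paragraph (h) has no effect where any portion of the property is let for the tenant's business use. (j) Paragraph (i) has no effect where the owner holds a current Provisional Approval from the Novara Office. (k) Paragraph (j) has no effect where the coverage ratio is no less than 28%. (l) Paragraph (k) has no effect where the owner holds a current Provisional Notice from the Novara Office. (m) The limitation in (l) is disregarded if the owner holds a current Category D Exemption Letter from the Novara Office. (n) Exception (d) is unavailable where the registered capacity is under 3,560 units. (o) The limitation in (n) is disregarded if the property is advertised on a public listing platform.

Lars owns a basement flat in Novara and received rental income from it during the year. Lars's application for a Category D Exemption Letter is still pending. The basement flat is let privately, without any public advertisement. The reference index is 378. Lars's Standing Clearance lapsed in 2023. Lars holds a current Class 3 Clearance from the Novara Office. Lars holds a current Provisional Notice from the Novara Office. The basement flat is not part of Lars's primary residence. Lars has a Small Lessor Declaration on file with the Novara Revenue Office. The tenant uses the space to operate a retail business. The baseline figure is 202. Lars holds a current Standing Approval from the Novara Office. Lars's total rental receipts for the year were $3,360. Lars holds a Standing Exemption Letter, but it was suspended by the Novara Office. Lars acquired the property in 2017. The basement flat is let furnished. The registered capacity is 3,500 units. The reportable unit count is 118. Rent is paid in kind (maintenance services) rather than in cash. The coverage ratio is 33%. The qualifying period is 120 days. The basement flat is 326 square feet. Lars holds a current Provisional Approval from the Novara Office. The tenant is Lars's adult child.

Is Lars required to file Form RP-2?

Exception (a) does not apply: the basement flat is not part of the primary residence.
Exception (b) does not apply: there is no Standing Clearance in force.
Exception (c) is satisfied on its face — the property is let furnished; the qualifying period is 120 days, meeting the 115 days threshold; a current Standing Approval is held. Under paragraphs (g)–(m): (g) would limit (c) — the reportable unit count is 118, meeting the 112 threshold — but (h) sets (g) aside: (h) operates — a current Class 3 Clearance is held. (i) would limit (h) — the space is let for business use — but (j) sets (i) aside: (j) operates against (i): a current Provisional Approval is held. (k) would limit (j) — the coverage ratio is 33%, meeting the 28% threshold — but (l) sets (k) aside: (l) is engaged — a current Provisional Notice is held. (m), which would lift (l), is inapplicable — the Category D Exemption Letter is not current. Exception (c) stands.
Exception (d): rent is paid in kind; total rental receipts for the year are $3,360, below the $3,720 limit — every condition holds. Turning to paragraphs (n)–(o): (n) is triggered — the registered capacity is 3,500 units, under the 3,560 units limit. (o) is not triggered (the property is let privately without advertisement), so (n) stands. So (d) is unavailable.

No — exception (c) applies; Lars is not required to file Form RP-2.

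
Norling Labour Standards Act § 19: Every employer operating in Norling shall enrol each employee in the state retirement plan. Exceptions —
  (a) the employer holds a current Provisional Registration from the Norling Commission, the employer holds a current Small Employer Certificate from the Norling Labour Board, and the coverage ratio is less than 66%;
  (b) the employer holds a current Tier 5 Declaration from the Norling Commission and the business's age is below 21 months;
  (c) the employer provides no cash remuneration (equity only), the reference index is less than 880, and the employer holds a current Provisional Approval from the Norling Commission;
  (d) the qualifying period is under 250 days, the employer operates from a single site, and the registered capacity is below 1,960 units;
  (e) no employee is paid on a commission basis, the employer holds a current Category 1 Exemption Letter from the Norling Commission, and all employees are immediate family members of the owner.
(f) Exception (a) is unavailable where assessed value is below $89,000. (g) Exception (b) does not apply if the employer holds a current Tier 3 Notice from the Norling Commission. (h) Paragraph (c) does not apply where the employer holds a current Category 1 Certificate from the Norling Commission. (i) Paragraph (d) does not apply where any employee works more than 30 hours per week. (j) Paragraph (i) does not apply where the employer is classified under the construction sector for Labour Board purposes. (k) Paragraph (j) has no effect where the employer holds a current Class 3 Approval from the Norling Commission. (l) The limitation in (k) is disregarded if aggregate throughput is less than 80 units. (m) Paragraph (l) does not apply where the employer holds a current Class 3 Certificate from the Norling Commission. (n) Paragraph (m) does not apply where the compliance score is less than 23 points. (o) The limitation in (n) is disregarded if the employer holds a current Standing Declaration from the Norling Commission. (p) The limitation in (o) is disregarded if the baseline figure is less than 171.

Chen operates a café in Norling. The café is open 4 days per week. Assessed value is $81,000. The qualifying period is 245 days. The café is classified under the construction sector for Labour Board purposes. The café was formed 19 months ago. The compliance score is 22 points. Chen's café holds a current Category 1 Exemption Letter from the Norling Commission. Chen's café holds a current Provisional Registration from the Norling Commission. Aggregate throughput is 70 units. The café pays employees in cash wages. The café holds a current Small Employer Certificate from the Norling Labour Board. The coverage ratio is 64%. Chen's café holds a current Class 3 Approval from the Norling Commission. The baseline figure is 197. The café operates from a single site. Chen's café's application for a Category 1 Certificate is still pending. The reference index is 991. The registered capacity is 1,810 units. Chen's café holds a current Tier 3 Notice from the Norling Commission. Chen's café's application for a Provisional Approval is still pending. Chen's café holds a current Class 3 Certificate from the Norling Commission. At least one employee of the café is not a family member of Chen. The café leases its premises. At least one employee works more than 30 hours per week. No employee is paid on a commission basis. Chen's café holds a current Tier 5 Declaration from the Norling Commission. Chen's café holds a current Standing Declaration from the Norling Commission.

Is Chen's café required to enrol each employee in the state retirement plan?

Exception (a) is satisfied on its face — a current Provisional Registration is held; a current Small Employer Certificate is held; the coverage ratio is 64%, less than the 66% limit. Turning to paragraph (f): (f) operates against (a): assessed value is $81,000, below the $89,000 limit. So (a) is unavailable.
Exception (b): a current Tier 5 Declaration is held; the business's age is 19 months, below the 21 months limit — every condition holds. However, paragraph (g) must be considered: (g) operates against (b): a current Tier 3 Notice is held. Exception (b) does not apply.
Exception (c) requires that the employer provides no cash remuneration (equity only); but employees are paid cash wages, so (c) is unavailable.
All of (d)'s requirements are met (the qualifying period is 245 days, under the 250 days limit; the employer operates from a single site; the registered capacity is 1,810 units, below the 1,960 units limit). However, paragraphs (i)–(p) must be considered: (i) operates against (d): at least one employee exceeds 30 hours/week. (j) would limit (i) — the café is classified under the construction sector — but (k) sets (j) aside: (k) applies — a current Class 3 Approval is held. (l) would limit (k) — aggregate throughput is 70 units, less than the 80 units limit — but (m) sets (l) aside: (m) is engaged — a current Class 3 Certificate is held. (n) applies (the compliance score is 22 points, less than the 23 points limit), but is overridden by (o): (o) operates against (n): a current Standing Declaration is held. (p), which would lift (o), is inapplicable — the baseline figure is 197, not less than 171. (d) is therefore removed.
Exception (e) fails — at least one employee is not a family member.
None of the exceptions is available; § 19 applies in full.

Yes — Chen's café must enrol each employee in the state retirement plan.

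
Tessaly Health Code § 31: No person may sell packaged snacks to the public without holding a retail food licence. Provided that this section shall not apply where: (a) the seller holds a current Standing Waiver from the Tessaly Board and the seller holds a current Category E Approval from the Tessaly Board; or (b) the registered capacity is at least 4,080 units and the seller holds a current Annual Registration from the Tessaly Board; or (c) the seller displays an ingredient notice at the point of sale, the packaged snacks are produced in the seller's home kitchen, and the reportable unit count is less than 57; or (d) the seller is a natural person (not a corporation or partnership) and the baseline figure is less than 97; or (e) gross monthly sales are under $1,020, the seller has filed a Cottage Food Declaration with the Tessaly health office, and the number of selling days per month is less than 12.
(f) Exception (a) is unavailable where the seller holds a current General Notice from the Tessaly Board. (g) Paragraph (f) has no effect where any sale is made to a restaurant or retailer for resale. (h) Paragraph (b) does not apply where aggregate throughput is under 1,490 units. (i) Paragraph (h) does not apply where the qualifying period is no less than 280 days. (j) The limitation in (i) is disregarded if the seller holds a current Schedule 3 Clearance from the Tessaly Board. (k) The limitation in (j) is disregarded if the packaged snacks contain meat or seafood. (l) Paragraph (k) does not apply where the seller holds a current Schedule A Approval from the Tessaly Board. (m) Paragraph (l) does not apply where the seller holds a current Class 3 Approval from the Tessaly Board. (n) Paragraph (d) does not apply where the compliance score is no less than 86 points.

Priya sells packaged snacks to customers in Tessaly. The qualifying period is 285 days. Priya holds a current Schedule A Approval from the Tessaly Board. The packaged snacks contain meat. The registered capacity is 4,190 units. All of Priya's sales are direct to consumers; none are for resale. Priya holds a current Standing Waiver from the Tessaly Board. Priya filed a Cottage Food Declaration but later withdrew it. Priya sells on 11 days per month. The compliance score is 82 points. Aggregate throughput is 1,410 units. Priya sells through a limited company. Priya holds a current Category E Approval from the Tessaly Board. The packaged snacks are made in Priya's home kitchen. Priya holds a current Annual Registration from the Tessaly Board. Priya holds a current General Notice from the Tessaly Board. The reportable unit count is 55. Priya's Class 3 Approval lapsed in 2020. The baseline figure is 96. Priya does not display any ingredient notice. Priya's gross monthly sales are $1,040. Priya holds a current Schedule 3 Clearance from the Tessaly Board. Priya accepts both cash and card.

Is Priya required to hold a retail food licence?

Yes — Priya must hold a retail food licence.

All of (a)'s requirements are met (a current Standing Waiver is held; a current Category E Approval is held). However, paragraphs (f)–(g) must be considered: (f) operates against (a): a current General Notice is held. (g) is not engaged (no sales are for resale), so (f) stands. So (a) is unavailable.
Exception (b) is satisfied on its face — the registered capacity is 4,190 units, meeting the 4,080 units threshold; a current Annual Registration is held. But: (h) operates against (b): aggregate throughput is 1,410 units, under the 1,490 units limit. (i) would limit (h) — the qualifying period is 285 days, meeting the 280 days threshold — but (j) sets (i) aside: (j) operates against (i): a current Schedule 3 Clearance is held. (k) would limit (j) — the packaged snacks contain meat — but (l) sets (k) aside: (l) operates against (k): a current Schedule A Approval is held. (m), which would lift (l), is not triggered — the Class 3 Approval is not current. Exception (b) does not apply.
Exception (c) does not apply: no ingredient notice is displayed.
Exception (d) requires that the seller is a natural person (not a corporation or partnership); but the seller operates through a limited company, so (d) is unavailable.
Exception (e) fails — gross monthly sales are $1,040, not under $1,020.
Every exception is unavailable, so the rule governs.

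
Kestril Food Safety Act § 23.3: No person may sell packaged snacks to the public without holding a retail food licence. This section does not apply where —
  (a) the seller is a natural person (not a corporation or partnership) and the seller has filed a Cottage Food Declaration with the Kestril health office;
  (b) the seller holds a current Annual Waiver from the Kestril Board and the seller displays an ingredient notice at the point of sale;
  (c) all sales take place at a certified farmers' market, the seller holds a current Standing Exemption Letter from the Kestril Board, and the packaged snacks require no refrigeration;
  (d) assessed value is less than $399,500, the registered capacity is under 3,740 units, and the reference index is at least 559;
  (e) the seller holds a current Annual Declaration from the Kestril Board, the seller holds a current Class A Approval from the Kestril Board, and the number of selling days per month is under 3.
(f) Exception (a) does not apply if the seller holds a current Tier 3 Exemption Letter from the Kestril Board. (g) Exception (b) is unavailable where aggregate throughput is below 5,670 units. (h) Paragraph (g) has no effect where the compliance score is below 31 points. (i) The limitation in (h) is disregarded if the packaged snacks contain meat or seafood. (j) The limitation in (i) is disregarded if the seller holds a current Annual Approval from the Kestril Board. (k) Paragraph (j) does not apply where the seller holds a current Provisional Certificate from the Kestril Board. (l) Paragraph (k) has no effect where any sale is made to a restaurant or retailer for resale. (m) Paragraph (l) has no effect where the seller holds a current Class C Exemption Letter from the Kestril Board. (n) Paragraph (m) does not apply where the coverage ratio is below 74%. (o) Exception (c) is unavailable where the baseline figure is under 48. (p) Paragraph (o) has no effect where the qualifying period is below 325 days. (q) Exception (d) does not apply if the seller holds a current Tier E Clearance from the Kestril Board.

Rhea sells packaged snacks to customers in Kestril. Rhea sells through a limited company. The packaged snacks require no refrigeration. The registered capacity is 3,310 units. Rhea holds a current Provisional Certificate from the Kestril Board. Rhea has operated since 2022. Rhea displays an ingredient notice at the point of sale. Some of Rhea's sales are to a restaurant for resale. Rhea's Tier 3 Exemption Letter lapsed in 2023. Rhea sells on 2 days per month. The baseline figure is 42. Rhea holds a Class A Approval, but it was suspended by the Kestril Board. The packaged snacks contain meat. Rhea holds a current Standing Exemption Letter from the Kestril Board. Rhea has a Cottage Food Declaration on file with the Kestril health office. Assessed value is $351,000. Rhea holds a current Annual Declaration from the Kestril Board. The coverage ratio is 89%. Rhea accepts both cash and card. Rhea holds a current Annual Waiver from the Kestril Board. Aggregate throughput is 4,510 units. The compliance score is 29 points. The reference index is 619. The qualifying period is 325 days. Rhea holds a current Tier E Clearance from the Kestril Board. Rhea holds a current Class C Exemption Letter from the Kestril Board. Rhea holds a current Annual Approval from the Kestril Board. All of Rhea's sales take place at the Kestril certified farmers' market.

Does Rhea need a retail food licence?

Exception (a) requires that the seller is a natural person (not a corporation or partnership); but the seller operates through a limited company, so (a) is unavailable.
Exception (b) is satisfied on its face — a current Annual Waiver is held; an ingredient notice is displayed. However, paragraphs (g)–(n) must be considered: (g) operates against (b): aggregate throughput is 4,510 units, below the 5,670 units limit. (h) would limit (g) — the compliance score is 29 points, below the 31 points limit — but (i) sets (h) aside: (i) operates against (h): the packaged snacks contain meat. (j) would limit (i) — a current Annual Approval is held — but (k) sets (j) aside: (k) is triggered — a current Provisional Certificate is held. (l) is triggered (some sales are to a restaurant for resale), but is itself disapplied by (m): (m) operates against (l): a current Class C Exemption Letter is held. (n) does not operate here (the coverage ratio is 89%, not below 74%), so (m) stands. So (b) is unavailable.
Exception (c)'s conditions are all satisfied: all sales are at a certified farmers' market; a current Standing Exemption Letter is held; the packaged snacks are shelf-stable. Turning to paragraphs (o)–(p): (o) operates — the baseline figure is 42, under the 48 limit. (p) is inapplicable (the qualifying period is 325 days, not below 325 days), so (o) stands. So (c) is unavailable.
Exception (d) is satisfied on its face — assessed value is $351,000, less than the $399,500 limit; the registered capacity is 3,310 units, under the 3,740 units limit; the reference index is 619, meeting the 559 threshold. But applying paragraph (q): (q) operates against (d): a current Tier E Clearance is held. Exception (d) does not apply.
Exception (e) fails — no current Class A Approval is held.
None of the exceptions is available; § 23.3 applies in full.

Yes — Rhea must hold a retail food licence.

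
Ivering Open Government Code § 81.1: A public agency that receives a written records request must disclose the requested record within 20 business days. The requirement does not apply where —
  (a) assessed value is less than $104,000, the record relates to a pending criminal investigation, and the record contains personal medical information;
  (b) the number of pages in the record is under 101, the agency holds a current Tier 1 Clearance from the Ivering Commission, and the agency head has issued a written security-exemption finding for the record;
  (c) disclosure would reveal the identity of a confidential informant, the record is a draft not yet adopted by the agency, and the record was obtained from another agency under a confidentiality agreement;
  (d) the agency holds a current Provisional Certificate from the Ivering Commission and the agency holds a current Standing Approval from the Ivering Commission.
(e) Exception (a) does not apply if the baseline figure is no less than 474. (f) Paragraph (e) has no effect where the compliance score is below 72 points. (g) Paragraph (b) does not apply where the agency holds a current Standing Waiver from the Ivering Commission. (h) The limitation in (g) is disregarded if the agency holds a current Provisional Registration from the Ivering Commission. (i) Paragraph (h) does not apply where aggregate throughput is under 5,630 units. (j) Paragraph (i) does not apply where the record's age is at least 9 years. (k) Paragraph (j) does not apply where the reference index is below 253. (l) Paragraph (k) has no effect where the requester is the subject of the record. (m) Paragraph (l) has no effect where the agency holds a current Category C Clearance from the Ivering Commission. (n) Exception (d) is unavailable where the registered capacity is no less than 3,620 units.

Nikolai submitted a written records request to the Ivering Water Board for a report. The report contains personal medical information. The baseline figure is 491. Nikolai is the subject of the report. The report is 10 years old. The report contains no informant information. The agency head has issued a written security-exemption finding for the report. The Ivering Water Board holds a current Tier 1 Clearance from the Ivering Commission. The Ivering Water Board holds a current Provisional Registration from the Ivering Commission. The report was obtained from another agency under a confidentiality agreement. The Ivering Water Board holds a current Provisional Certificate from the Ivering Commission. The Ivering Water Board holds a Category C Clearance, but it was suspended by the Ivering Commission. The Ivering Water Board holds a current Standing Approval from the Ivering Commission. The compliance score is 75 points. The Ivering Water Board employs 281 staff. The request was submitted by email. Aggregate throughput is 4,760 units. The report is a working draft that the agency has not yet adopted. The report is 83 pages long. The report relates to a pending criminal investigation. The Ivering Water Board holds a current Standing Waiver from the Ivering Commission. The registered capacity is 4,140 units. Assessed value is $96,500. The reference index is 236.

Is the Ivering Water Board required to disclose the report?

No — exception (b) applies; the Ivering Water Board is not required to disclose the report.

Exception (a) is satisfied on its face — assessed value is $96,500, less than the $104,000 limit; the report relates to a pending investigation; the report contains personal medical information. However, paragraphs (e)–(f) must be considered: (e) applies — the baseline figure is 491, meeting the 474 threshold. (f) is not triggered (the compliance score is 75 points, not below 72 points), so (e) stands. Exception (a) does not apply.
Exception (b): the number of pages in the record is 83, under the 101 limit; a current Tier 1 Clearance is held; a written security-exemption finding has been issued — every condition holds. Considering the limiting provisions: (g) would limit (b) — a current Standing Waiver is held — but (h) sets (g) aside: (h) applies — a current Provisional Registration is held. (i) applies (aggregate throughput is 4,760 units, under the 5,630 units limit), but is itself disapplied by (j): (j) is triggered — the record's age is 10 years, meeting the 9 years threshold. (k) would limit (j) — the reference index is 236, below the 253 limit — but (l) sets (k) aside: (l) operates against (k): Nikolai is the subject of the report. (m) is inapplicable (the Category C Clearance is not current), so (l) stands. So (b) applies.
Exception (c) fails — the report contains no informant information.
Exception (d): a current Provisional Certificate is held; a current Standing Approval is held — every condition holds. But: (n) is engaged — the registered capacity is 4,140 units, meeting the 3,620 units threshold. Exception (d) does not apply.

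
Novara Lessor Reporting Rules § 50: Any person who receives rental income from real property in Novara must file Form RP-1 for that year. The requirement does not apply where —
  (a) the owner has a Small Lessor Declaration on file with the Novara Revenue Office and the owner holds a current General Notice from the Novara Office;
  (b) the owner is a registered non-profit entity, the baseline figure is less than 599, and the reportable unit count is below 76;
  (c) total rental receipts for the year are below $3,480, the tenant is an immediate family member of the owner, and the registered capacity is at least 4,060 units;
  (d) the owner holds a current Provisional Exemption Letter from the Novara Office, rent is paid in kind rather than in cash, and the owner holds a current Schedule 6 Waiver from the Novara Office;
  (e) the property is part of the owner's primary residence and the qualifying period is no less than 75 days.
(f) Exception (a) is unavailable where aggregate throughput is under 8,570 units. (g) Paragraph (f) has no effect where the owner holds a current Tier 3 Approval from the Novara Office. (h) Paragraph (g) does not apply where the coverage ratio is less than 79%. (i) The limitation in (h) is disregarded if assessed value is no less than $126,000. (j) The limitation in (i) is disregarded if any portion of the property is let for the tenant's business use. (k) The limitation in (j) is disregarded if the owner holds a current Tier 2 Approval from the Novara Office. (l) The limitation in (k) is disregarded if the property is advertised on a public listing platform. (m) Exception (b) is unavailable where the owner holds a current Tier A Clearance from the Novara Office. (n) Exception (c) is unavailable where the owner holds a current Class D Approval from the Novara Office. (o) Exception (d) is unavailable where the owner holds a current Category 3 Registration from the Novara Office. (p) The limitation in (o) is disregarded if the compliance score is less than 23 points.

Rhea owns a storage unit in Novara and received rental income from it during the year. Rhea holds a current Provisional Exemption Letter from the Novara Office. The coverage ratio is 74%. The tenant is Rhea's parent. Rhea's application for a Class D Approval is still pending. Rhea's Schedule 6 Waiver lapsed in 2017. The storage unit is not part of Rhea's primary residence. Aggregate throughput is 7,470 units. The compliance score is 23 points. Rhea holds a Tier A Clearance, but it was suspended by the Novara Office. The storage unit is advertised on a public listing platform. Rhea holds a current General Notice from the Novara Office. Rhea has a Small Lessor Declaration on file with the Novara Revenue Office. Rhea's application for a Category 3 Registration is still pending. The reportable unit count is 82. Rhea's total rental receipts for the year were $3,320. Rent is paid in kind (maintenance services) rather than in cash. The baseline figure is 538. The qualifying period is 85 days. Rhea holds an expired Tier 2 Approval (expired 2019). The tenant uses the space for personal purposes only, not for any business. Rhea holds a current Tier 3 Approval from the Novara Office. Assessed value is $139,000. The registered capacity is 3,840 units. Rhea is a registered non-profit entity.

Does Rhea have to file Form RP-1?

Exception (a) is satisfied on its face — a Small Lessor Declaration is on file; a current General Notice is held. As to paragraphs (f)–(l): (f) applies (aggregate throughput is 7,470 units, under the 8,570 units limit), but yields to (g): (g) operates against (f): a current Tier 3 Approval is held. (h) operates (the coverage ratio is 74%, less than the 79% limit), but is set aside by (i): (i) operates — assessed value is $139,000, meeting the $126,000 threshold. (j) does not operate here (the space is used for personal purposes only), so (i) stands. So (a) applies.
Exception (b) fails — the reportable unit count is 82, not below 76.
Exception (c) does not apply: the registered capacity is 3,840 units, short of 4,060 units.
Exception (d) does not apply: the Schedule 6 Waiver is not current.
Exception (e) does not apply: the storage unit is not part of the primary residence.

No — exception (a) applies; Rhea is not required to file Form RP-1.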